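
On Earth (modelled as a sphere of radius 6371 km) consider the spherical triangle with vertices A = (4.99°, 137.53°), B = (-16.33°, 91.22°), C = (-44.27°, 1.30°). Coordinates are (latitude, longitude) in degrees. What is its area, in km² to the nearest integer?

Side lengths (central angles): a = 1.3723, b = 2.1844, c = 0.8816 rad; semiperimeter s = 2.2191.
By l'Huilier's theorem, tan(E/4) = √[tan(s/2) tan((s−a)/2) tan((s−b)/2) tan((s−c)/2)], giving spherical excess E = 0.4443 rad.
Area = E·R² = 0.4443 × (6371)² ≈ 18035748 km².

18035748 km²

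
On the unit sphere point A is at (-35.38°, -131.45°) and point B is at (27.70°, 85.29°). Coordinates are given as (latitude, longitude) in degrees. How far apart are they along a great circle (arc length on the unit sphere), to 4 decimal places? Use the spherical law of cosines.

With latitudes φ₁ = -35.380°, φ₂ = 27.700° and longitude difference Δλ = -143.260°:
cos c = sin φ₁ sin φ₂ + cos φ₁ cos φ₂ cos Δλ = (-0.5790)(0.4648) + (0.8153)(0.8854)(-0.8014) = -0.84763,
so c = arccos(-0.84763) = 2.58230 rad.
On the unit sphere the arc length equals the central angle: 2.5823.

2.5823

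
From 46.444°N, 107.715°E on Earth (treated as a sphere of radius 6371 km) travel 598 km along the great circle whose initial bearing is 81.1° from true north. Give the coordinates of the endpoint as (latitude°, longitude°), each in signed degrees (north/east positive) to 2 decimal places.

47.01°, 115.52°

Angular distance δ = d/R = 598/6371 = 0.09386 rad; initial bearing θ = 1.4155 rad.
sin φ₂ = sin φ₁ cos δ + cos φ₁ sin δ cos θ = (0.7247)(0.9956) + (0.6891)(0.0937)(0.1547) = 0.7315, so φ₂ = 47.01°.
Δλ = atan2(sin θ sin δ cos φ₁, cos δ − sin φ₁ sin φ₂) = atan2(0.0638, 0.4655) = 7.805°.
λ₂ = 107.715° + 7.805° = 115.52°.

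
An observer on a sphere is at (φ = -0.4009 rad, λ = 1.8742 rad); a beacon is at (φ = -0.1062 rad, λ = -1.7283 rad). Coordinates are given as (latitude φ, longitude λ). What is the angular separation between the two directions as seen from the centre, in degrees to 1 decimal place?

141.1°

With latitudes φ₁ = -22.970°, φ₂ = -6.085° and longitude difference Δλ = 153.592°:
Haversine: a = sin²(Δφ/2) + cos φ₁ cos φ₂ sin²(Δλ/2) = 0.0216 + (0.9207)(0.9944)(0.9478) = 0.88931.
Central angle c = 2·arcsin(√a) = 2.46326 rad.
So the angular separation is 141.1°.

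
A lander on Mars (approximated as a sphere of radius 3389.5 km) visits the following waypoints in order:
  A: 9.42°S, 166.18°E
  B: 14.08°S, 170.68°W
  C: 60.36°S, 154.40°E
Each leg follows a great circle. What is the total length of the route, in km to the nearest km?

4490 km

Leg A→B: central angle 0.4035 rad, distance 1367.5 km.
Leg B→C: central angle 0.9213 rad, distance 3122.8 km.
Total: 1367.5 + 3122.8 ≈ 4490 km.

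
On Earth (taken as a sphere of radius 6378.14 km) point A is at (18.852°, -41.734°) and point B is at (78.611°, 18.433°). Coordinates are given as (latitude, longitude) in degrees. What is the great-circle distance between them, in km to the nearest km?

7326 km

With latitudes φ₁ = 18.852°, φ₂ = 78.611° and longitude difference Δλ = 60.167°:
Haversine: a = sin²(Δφ/2) + cos φ₁ cos φ₂ sin²(Δλ/2) = 0.2482 + (0.9464)(0.1975)(0.2513) = 0.29514.
Central angle c = 2·arcsin(√a) = 1.14864 rad.
Distance = R·c = 6378.14 × 1.1486 ≈ 7326 km.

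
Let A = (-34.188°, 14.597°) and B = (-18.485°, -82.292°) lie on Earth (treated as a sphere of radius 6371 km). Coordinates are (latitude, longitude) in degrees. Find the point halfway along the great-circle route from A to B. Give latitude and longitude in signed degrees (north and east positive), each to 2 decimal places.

-36.65°, -38.25°

Central angle δ = 1.4866 rad. Interpolating on the sphere with fraction f = 0.5:
P = [sin((1−f)δ)·A + sin(fδ)·B] / sin δ = 0.6791·A + 0.6791·B in Cartesian coordinates,
giving P = (0.6300, -0.4967, -0.5969), i.e. latitude -36.65°, longitude -38.25°.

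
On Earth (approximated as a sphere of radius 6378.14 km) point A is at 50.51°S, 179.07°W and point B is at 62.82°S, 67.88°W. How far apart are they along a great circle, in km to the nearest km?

6061 km

With latitudes φ₁ = -50.510°, φ₂ = -62.820° and longitude difference Δλ = 111.190°:
Haversine: a = sin²(Δφ/2) + cos φ₁ cos φ₂ sin²(Δλ/2) = 0.0115 + (0.6359)(0.4568)(0.6807) = 0.20924.
Central angle c = 2·arcsin(√a) = 0.95021 rad.
Distance = R·c = 6378.14 × 0.9502 ≈ 6061 km.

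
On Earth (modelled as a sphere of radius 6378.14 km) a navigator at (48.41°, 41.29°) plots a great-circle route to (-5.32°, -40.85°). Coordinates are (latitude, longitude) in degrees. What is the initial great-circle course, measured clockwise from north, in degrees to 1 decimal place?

260.6°

With φ₁ = 0.8449, φ₂ = -0.0929, Δλ = -1.4336 rad, the forward-azimuth formula gives
θ = atan2( sin Δλ cos φ₂ , cos φ₁ sin φ₂ − sin φ₁ cos φ₂ cos Δλ ) = atan2(-0.9863, -0.1634) = -99.41°.
Adding 360° brings this into [0°, 360°): 260.6°.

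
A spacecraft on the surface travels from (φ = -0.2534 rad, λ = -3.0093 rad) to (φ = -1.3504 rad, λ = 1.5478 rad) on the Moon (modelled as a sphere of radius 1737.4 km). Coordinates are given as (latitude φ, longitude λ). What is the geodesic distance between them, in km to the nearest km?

With latitudes φ₁ = -14.519°, φ₂ = -77.372° and longitude difference Δλ = -98.897°:
cos c = sin φ₁ sin φ₂ + cos φ₁ cos φ₂ cos Δλ = (-0.2507)(-0.9758) + (0.9681)(0.2186)(-0.1547) = 0.21190,
so c = arccos(0.21190) = 1.35728 rad.
Distance = R·c = 1737.4 × 1.3573 ≈ 2358 km.

2358 km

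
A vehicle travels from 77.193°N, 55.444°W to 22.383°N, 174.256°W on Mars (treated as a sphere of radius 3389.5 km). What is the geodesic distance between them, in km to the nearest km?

4389 km

In radians: φ₁ = 1.3473, φ₂ = 0.3907, Δλ = -118.812° = -2.0737 rad.
cos c = sin φ₁ sin φ₂ + cos φ₁ cos φ₂ cos Δλ = (0.9751)(0.3808) + (0.2217)(0.9247)(-0.4819) = 0.27254,
so c = arccos(0.27254) = 1.29476 rad.
Distance = R·c = 3389.5 × 1.2948 ≈ 4389 km.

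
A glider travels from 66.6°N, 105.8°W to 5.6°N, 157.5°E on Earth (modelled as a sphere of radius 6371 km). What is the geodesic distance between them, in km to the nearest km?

9731 km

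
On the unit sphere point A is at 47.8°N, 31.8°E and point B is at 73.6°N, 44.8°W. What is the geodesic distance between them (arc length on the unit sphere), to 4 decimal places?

0.7157

In radians: φ₁ = 0.8343, φ₂ = 1.2846, Δλ = -76.600° = -1.3369 rad.
Haversine: a = sin²(Δφ/2) + cos φ₁ cos φ₂ sin²(Δλ/2) = 0.0498 + (0.6717)(0.2823)(0.3841) = 0.12269.
Central angle c = 2·arcsin(√a) = 0.71573 rad.
On the unit sphere the arc length equals the central angle: 0.7157.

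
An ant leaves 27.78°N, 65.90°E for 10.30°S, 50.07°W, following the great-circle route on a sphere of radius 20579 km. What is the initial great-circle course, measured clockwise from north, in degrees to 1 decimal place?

With φ₁ = 0.4849, φ₂ = -0.1798, Δλ = -2.0241 rad, the forward-azimuth formula gives
θ = atan2( sin Δλ cos φ₂ , cos φ₁ sin φ₂ − sin φ₁ cos φ₂ cos Δλ ) = atan2(-0.8845, 0.0426) = -87.24°.
Adding 360° brings this into [0°, 360°): 272.8°.

272.8°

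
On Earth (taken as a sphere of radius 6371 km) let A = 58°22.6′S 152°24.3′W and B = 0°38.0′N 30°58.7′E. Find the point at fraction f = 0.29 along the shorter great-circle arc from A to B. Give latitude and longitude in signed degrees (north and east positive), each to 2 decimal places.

-85.60°, 59.36°

Central angle δ = 2.1327 rad. Interpolating on the sphere with fraction f = 0.29:
P = [sin((1−f)δ)·A + sin(fδ)·B] / sin δ = 1.1798·A + 0.6851·B in Cartesian coordinates,
giving P = (0.0391, 0.0661, -0.9970), i.e. latitude -85.60°, longitude 59.36°.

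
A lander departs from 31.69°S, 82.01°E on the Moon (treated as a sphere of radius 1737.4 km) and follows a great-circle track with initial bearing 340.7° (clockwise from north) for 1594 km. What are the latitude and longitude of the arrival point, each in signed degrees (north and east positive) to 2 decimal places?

Angular distance δ = d/R = 1594/1737.4 = 0.91746 rad; initial bearing θ = 5.9463 rad.
sin φ₂ = sin φ₁ cos δ + cos φ₁ sin δ cos θ = (-0.5253)(0.6078) + (0.8509)(0.7941)(0.9438) = 0.3184, so φ₂ = 18.57°.
Δλ = atan2(sin θ sin δ cos φ₁, cos δ − sin φ₁ sin φ₂) = atan2(-0.2233, 0.7751) = -16.073°.
λ₂ = 82.010° − 16.073° = 65.94°.

18.57°, 65.94°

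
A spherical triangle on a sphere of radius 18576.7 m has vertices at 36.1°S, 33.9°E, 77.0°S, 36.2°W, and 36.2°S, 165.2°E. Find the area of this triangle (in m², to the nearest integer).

210561262 m²

Side lengths (central angles): a = 1.1522, b = 1.6532, c = 0.8815 rad; semiperimeter s = 1.8435.
By l'Huilier's theorem, tan(E/4) = √[tan(s/2) tan((s−a)/2) tan((s−b)/2) tan((s−c)/2)], giving spherical excess E = 0.6102 rad.
Area = E·R² = 0.6102 × (18576.7)² ≈ 210561262 m².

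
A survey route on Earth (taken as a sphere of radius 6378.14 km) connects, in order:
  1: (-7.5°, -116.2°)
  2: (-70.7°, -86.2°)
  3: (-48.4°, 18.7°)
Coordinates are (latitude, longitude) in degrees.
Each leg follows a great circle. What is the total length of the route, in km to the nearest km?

Leg 1→2: central angle 1.1517 rad, distance 7345.4 km.
Leg 2→3: central angle 0.8641 rad, distance 5511.2 km.
Total: 7345.4 + 5511.2 ≈ 12857 km.

12857 km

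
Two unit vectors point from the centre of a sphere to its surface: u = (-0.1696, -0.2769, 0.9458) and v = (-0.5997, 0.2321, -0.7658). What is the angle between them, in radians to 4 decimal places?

u·v = -0.6869; |u| = 1.0000, |v| = 1.0000.
cos θ = (u·v)/(|u||v|) = -0.6869, so θ = 2.3280 rad.

2.3280 rad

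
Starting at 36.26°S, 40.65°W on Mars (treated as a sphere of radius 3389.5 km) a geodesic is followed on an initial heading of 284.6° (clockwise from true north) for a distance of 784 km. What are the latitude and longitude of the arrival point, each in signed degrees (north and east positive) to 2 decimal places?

-31.94°, -55.81°

Angular distance δ = d/R = 784/3389.5 = 0.23130 rad; initial bearing θ = 4.9672 rad.
sin φ₂ = sin φ₁ cos δ + cos φ₁ sin δ cos θ = (-0.5915)(0.9734) + (0.8063)(0.2292)(0.2521) = -0.5291, so φ₂ = -31.94°.
Δλ = atan2(sin θ sin δ cos φ₁, cos δ − sin φ₁ sin φ₂) = atan2(-0.1789, 0.6604) = -15.155°.
λ₂ = -40.650° − 15.155° = -55.81°.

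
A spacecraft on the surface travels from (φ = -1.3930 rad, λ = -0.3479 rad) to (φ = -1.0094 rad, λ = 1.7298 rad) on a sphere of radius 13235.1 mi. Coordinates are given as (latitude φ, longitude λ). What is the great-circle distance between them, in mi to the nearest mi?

8790 mi

With latitudes φ₁ = -79.813°, φ₂ = -57.834° and longitude difference Δλ = 119.043°:
Haversine: a = sin²(Δφ/2) + cos φ₁ cos φ₂ sin²(Δλ/2) = 0.0363 + (0.1769)(0.5324)(0.7427) = 0.10627.
Central angle c = 2·arcsin(√a) = 0.66412 rad.
Distance = R·c = 13235.1 × 0.6641 ≈ 8790 mi.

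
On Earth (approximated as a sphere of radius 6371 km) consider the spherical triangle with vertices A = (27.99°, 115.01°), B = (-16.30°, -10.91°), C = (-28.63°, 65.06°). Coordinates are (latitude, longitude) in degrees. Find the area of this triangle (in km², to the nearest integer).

Side lengths (central angles): a = 1.2252, b = 1.2934, c = 2.2510 rad; semiperimeter s = 2.3848.
By l'Huilier's theorem, tan(E/4) = √[tan(s/2) tan((s−a)/2) tan((s−b)/2) tan((s−c)/2)], giving spherical excess E = 1.0134 rad.
Area = E·R² = 1.0134 × (6371)² ≈ 41132884 km².

41132884 km²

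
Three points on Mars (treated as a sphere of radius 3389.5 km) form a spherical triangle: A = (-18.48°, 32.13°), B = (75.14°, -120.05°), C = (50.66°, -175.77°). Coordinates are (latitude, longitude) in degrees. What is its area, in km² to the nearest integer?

12180927 km²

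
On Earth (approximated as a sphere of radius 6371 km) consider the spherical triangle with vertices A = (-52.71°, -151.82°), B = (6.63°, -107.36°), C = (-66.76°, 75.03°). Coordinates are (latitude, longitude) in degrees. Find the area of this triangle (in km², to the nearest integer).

Side lengths (central angles): a = 2.0917, b = 0.9673, c = 1.2264 rad; semiperimeter s = 2.1427.
By l'Huilier's theorem, tan(E/4) = √[tan(s/2) tan((s−a)/2) tan((s−b)/2) tan((s−c)/2)], giving spherical excess E = 0.4930 rad.
Area = E·R² = 0.4930 × (6371)² ≈ 20011304 km².

20011304 km²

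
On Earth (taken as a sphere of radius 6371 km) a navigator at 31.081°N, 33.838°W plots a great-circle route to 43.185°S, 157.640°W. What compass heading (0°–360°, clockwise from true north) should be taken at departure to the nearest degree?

Δλ = -123.802° = -2.1608 rad.
y = sin Δλ · cos φ₂ = (-0.8310)(0.7291) = -0.6059
x = cos φ₁ sin φ₂ − sin φ₁ cos φ₂ cos Δλ = (0.8564)(-0.6844) − (0.5162)(0.7291)(-0.5563) = -0.3767
θ = atan2(y, x) = -121.87°; adding 360° gives 238°.

238°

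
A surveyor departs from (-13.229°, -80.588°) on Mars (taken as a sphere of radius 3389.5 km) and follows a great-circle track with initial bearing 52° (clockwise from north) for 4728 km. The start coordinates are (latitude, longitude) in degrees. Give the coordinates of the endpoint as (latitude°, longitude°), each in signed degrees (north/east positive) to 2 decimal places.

33.37°, -12.31°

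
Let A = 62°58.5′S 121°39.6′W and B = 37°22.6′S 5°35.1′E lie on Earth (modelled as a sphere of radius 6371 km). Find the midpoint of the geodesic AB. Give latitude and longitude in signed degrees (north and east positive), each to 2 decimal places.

-67.09°, -29.25°

Central angle δ = 1.2427 rad. Interpolating on the sphere with fraction f = 0.5:
P = [sin((1−f)δ)·A + sin(fδ)·B] / sin δ = 0.6149·A + 0.6149·B in Cartesian coordinates,
giving P = (0.3397, -0.1903, -0.9211), i.e. latitude -67.09°, longitude -29.25°.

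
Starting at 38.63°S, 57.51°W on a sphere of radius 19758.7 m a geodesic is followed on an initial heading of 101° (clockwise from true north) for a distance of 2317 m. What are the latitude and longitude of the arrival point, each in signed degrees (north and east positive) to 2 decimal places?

Angular distance δ = d/R = 2317/19758.7 = 0.11726 rad; initial bearing θ = 1.7628 rad.
sin φ₂ = sin φ₁ cos δ + cos φ₁ sin δ cos θ = (-0.6243)(0.9931) + (0.7812)(0.1170)(-0.1908) = -0.6374, so φ₂ = -39.60°.
Δλ = atan2(sin θ sin δ cos φ₁, cos δ − sin φ₁ sin φ₂) = atan2(0.0897, 0.5952) = 8.572°.
λ₂ = -57.510° + 8.572° = -48.94°.

-39.60°, -48.94°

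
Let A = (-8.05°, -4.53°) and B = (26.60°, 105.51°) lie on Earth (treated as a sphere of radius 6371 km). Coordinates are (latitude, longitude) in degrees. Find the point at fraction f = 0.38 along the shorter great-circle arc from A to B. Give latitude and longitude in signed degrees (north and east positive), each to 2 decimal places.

10.58°, 33.69°

Central angle δ = 1.9456 rad. Interpolating on the sphere with fraction f = 0.38:
P = [sin((1−f)δ)·A + sin(fδ)·B] / sin δ = 1.0040·A + 0.7241·B in Cartesian coordinates,
giving P = (0.8179, 0.5453, 0.1836), i.e. latitude 10.58°, longitude 33.69°.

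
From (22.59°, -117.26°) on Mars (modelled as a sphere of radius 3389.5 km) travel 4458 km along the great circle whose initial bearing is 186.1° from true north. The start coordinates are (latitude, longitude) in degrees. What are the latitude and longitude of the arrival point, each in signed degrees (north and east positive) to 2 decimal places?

-52.29°, -126.94°

Angular distance δ = d/R = 4458/3389.5 = 1.31524 rad; initial bearing θ = 3.2481 rad.
sin φ₂ = sin φ₁ cos δ + cos φ₁ sin δ cos θ = (0.3841)(0.2528) + (0.9233)(0.9675)(-0.9943) = -0.7911, so φ₂ = -52.29°.
Δλ = atan2(sin θ sin δ cos φ₁, cos δ − sin φ₁ sin φ₂) = atan2(-0.0949, 0.5567) = -9.677°.
λ₂ = -117.260° − 9.677° = -126.94°.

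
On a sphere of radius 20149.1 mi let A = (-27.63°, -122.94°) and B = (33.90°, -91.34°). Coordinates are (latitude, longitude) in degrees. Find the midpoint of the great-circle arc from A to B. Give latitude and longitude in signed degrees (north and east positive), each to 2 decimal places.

3.26°, -107.67°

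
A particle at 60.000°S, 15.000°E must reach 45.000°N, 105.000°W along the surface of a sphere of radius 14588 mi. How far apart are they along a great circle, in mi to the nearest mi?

Let φ₁ = -1.0472 rad, φ₂ = 0.7854 rad, and Δλ = -2.0944 rad.
cos c = sin φ₁ sin φ₂ + cos φ₁ cos φ₂ cos Δλ = (-0.8660)(0.7071) + (0.5000)(0.7071)(-0.5000) = -0.78915,
so c = arccos(-0.78915) = 2.48022 rad.
Distance = R·c = 14588 × 2.4802 ≈ 36181 mi.

36181 mi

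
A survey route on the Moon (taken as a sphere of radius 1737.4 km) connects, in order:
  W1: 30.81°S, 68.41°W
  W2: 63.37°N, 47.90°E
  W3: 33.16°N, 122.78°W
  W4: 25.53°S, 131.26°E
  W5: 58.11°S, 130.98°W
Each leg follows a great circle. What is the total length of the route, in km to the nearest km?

12156 km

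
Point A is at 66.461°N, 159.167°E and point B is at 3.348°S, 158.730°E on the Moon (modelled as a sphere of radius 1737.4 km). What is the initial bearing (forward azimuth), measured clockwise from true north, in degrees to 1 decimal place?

180.5°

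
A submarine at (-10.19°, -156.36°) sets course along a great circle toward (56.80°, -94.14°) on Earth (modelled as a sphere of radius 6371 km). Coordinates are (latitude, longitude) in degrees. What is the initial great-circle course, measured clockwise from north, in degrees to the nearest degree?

29°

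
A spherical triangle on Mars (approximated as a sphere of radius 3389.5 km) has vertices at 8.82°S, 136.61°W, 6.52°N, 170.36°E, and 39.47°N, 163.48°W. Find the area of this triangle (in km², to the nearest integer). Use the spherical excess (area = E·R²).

Side lengths (central angles): a = 0.7066, b = 0.9484, c = 0.9606 rad; semiperimeter s = 1.3078.
By l'Huilier's theorem, tan(E/4) = √[tan(s/2) tan((s−a)/2) tan((s−b)/2) tan((s−c)/2)], giving spherical excess E = 0.3471 rad.
Area = E·R² = 0.3471 × (3389.5)² ≈ 3987702 km².

3987702 km²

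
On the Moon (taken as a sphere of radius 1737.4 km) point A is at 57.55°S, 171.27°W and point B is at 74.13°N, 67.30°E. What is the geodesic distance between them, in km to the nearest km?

4629 km

With latitudes φ₁ = -57.550°, φ₂ = 74.130° and longitude difference Δλ = -121.430°:
cos c = sin φ₁ sin φ₂ + cos φ₁ cos φ₂ cos Δλ = (-0.8439)(0.9619) + (0.5366)(0.2735)(-0.5215) = -0.88821,
so c = arccos(-0.88821) = 2.66422 rad.
Distance = R·c = 1737.4 × 2.6642 ≈ 4629 km.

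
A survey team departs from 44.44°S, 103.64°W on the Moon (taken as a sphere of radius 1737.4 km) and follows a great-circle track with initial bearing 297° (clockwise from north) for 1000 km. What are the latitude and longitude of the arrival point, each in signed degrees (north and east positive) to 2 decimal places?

-24.26°, -135.78°

Angular distance δ = d/R = 1000/1737.4 = 0.57557 rad; initial bearing θ = 5.1836 rad.
sin φ₂ = sin φ₁ cos δ + cos φ₁ sin δ cos θ = (-0.7002)(0.8389) + (0.7140)(0.5443)(0.4540) = -0.4109, so φ₂ = -24.26°.
Δλ = atan2(sin θ sin δ cos φ₁, cos δ − sin φ₁ sin φ₂) = atan2(-0.3463, 0.5512) = -32.139°.
λ₂ = -103.640° − 32.139° = -135.78°.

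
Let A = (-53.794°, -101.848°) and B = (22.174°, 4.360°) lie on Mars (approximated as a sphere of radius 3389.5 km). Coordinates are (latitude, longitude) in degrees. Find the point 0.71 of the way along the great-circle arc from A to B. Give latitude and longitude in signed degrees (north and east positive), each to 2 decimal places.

Central angle δ = 2.0457 rad. Interpolating on the sphere with fraction f = 0.71:
P = [sin((1−f)δ)·A + sin(fδ)·B] / sin δ = 0.6286·A + 1.1165·B in Cartesian coordinates,
giving P = (0.9547, -0.2848, -0.0858), i.e. latitude -4.92°, longitude -16.61°.

-4.92°, -16.61°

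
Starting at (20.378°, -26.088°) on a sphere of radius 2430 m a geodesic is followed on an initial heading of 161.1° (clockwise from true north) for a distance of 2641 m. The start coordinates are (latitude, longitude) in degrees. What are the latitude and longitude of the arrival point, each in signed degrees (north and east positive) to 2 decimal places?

-38.54°, -4.59°

Angular distance δ = d/R = 2641/2430 = 1.08683 rad; initial bearing θ = 2.8117 rad.
sin φ₂ = sin φ₁ cos δ + cos φ₁ sin δ cos θ = (0.3482)(0.4653) + (0.9374)(0.8852)(-0.9461) = -0.6230, so φ₂ = -38.54°.
Δλ = atan2(sin θ sin δ cos φ₁, cos δ − sin φ₁ sin φ₂) = atan2(0.2688, 0.6822) = 21.503°.
λ₂ = -26.088° + 21.503° = -4.59°.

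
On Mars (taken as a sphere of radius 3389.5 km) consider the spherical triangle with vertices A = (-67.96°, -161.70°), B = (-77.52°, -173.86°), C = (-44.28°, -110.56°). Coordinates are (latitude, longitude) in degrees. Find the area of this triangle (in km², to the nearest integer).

569701 km²

Side lengths (central angles): a = 0.7209, b = 0.6168, c = 0.1775 rad; semiperimeter s = 0.7576.
By l'Huilier's theorem, tan(E/4) = √[tan(s/2) tan((s−a)/2) tan((s−b)/2) tan((s−c)/2)], giving spherical excess E = 0.0496 rad.
Area = E·R² = 0.0496 × (3389.5)² ≈ 569701 km².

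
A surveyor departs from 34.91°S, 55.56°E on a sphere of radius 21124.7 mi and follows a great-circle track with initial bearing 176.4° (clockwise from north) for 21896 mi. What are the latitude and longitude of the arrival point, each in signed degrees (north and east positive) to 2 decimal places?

-84.74°, -160.59°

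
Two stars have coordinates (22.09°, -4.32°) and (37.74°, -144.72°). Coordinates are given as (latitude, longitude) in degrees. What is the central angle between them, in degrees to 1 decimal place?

Let φ₁ = 0.3855 rad, φ₂ = 0.6587 rad, and Δλ = -2.4504 rad.
Haversine: a = sin²(Δφ/2) + cos φ₁ cos φ₂ sin²(Δλ/2) = 0.0185 + (0.9266)(0.7908)(0.8853) = 0.66721.
Central angle c = 2·arcsin(√a) = 1.91178 rad.
So the angular separation is 109.5°.

109.5°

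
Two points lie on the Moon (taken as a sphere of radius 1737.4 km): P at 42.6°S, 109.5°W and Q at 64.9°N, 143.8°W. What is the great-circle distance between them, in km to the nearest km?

3360 km

In radians: φ₁ = -0.7435, φ₂ = 1.1327, Δλ = -34.300° = -0.5986 rad.
cos c = sin φ₁ sin φ₂ + cos φ₁ cos φ₂ cos Δλ = (-0.6769)(0.9056) + (0.7361)(0.4242)(0.8261) = -0.35501,
so c = arccos(-0.35501) = 1.93372 rad.
Distance = R·c = 1737.4 × 1.9337 ≈ 3360 km.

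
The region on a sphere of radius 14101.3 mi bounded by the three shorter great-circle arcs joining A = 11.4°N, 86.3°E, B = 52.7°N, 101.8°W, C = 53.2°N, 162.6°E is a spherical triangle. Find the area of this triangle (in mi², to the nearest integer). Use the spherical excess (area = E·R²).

120319882 mi²

Side lengths (central angles): a = 0.9254, b = 1.2689, c = 2.0163 rad; semiperimeter s = 2.1053.
By l'Huilier's theorem, tan(E/4) = √[tan(s/2) tan((s−a)/2) tan((s−b)/2) tan((s−c)/2)], giving spherical excess E = 0.6051 rad.
Area = E·R² = 0.6051 × (14101.3)² ≈ 120319882 mi².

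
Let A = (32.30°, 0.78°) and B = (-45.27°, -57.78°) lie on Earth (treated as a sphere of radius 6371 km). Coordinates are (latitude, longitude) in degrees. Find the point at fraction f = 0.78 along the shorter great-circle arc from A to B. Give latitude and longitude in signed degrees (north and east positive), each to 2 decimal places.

-29.54°, -40.72°

The central angle between A and B is δ = 1.6402 rad.
With f = 0.78, the slerp weights are sin((1−f)δ)/sin δ = 0.3539 and sin(fδ)/sin δ = 0.9601.
Weighted sum of the unit vectors: (0.3539)·(0.8452,0.0115,0.5344) + (0.9601)·(0.3752,-0.5954,-0.7104) = (0.6594, -0.5676, -0.4930).
Converting back: φ = atan2(z, √(x²+y²)) = -29.54°, λ = atan2(y, x) = -40.72°.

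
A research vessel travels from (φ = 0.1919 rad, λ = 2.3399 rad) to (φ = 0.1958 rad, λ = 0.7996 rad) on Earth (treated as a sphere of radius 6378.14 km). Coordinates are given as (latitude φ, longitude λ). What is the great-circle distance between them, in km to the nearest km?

9595 km

Let φ₁ = 0.1919 rad, φ₂ = 0.1958 rad, and Δλ = -1.5403 rad.
Haversine: a = sin²(Δφ/2) + cos φ₁ cos φ₂ sin²(Δλ/2) = 0.0000 + (0.9816)(0.9809)(0.4848) = 0.46677.
Central angle c = 2·arcsin(√a) = 1.50428 rad.
Distance = R·c = 6378.14 × 1.5043 ≈ 9595 km.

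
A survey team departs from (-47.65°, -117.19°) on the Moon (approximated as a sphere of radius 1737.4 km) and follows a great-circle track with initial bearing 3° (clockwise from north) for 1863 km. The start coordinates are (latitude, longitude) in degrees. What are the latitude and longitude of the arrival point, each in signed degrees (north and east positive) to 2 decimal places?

13.74°, -114.48°

Angular distance δ = d/R = 1863/1737.4 = 1.07229 rad; initial bearing θ = 0.0524 rad.
sin φ₂ = sin φ₁ cos δ + cos φ₁ sin δ cos θ = (-0.7390)(0.4781) + (0.6737)(0.8783)(0.9986) = 0.2375, so φ₂ = 13.74°.
Δλ = atan2(sin θ sin δ cos φ₁, cos δ − sin φ₁ sin φ₂) = atan2(0.0310, 0.6536) = 2.712°.
λ₂ = -117.190° + 2.712° = -114.48°.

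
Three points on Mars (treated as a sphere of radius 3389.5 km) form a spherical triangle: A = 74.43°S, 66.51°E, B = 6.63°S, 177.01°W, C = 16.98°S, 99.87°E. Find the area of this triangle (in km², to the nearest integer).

Side lengths (central angles): a = 1.4227, b = 1.0521, c = 1.5785 rad; semiperimeter s = 2.0267.
By l'Huilier's theorem, tan(E/4) = √[tan(s/2) tan((s−a)/2) tan((s−b)/2) tan((s−c)/2)], giving spherical excess E = 0.9635 rad.
Area = E·R² = 0.9635 × (3389.5)² ≈ 11069512 km².

11069512 km²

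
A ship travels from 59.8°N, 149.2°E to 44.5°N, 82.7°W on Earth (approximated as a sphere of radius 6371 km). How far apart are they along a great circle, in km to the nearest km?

7494 km

With latitudes φ₁ = 59.800°, φ₂ = 44.500° and longitude difference Δλ = 128.100°:
cos c = sin φ₁ sin φ₂ + cos φ₁ cos φ₂ cos Δλ = (0.8643)(0.7009) + (0.5030)(0.7133)(-0.6170) = 0.38440,
so c = arccos(0.38440) = 1.17624 rad.
Distance = R·c = 6371 × 1.1762 ≈ 7494 km.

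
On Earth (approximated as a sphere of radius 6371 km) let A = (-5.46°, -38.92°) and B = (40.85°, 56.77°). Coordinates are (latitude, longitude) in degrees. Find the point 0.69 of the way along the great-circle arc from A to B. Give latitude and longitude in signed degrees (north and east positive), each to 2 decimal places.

Central angle δ = 1.7081 rad. Interpolating on the sphere with fraction f = 0.69:
P = [sin((1−f)δ)·A + sin(fδ)·B] / sin δ = 0.5099·A + 0.9329·B in Cartesian coordinates,
giving P = (0.7816, 0.2714, 0.5616), i.e. latitude 34.17°, longitude 19.15°.

34.17°, 19.15°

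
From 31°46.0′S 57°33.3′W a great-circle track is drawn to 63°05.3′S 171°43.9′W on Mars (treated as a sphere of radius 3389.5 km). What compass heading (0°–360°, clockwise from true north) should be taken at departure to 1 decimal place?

Δλ = -114.177° = -1.9928 rad.
y = sin Δλ · cos φ₂ = (-0.9123)(0.4526) = -0.4129
x = cos φ₁ sin φ₂ − sin φ₁ cos φ₂ cos Δλ = (0.8502)(-0.8917) − (-0.5265)(0.4526)(-0.4096) = -0.8557
θ = atan2(y, x) = -154.24°; adding 360° gives 205.8°.

205.8°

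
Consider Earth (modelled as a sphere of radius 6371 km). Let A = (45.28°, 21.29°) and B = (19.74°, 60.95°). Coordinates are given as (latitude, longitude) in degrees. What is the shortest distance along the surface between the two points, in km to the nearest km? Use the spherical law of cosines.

4606 km

Let φ₁ = 0.7903 rad, φ₂ = 0.3445 rad, and Δλ = 0.6922 rad.
cos c = sin φ₁ sin φ₂ + cos φ₁ cos φ₂ cos Δλ = (0.7106)(0.3378) + (0.7036)(0.9412)(0.7698) = 0.74985,
so c = arccos(0.74985) = 0.72295 rad.
Distance = R·c = 6371 × 0.7230 ≈ 4606 km.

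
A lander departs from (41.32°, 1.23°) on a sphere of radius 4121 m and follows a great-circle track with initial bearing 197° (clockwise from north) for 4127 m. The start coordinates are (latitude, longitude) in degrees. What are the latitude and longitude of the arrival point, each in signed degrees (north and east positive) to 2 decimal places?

-14.42°, -13.50°

Angular distance δ = d/R = 4127/4121 = 1.00146 rad; initial bearing θ = 3.4383 rad.
sin φ₂ = sin φ₁ cos δ + cos φ₁ sin δ cos θ = (0.6603)(0.5391) + (0.7510)(0.8423)(-0.9563) = -0.2490, so φ₂ = -14.42°.
Δλ = atan2(sin θ sin δ cos φ₁, cos δ − sin φ₁ sin φ₂) = atan2(-0.1849, 0.7035) = -14.730°.
λ₂ = 1.230° − 14.730° = -13.50°.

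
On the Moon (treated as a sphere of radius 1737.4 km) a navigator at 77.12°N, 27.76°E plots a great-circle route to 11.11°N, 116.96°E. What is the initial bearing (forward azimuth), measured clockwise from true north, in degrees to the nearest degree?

88°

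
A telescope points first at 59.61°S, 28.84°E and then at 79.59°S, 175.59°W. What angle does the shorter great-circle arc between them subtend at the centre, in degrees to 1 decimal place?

40.1°

In radians: φ₁ = -1.0404, φ₂ = -1.3891, Δλ = 155.570° = 2.7152 rad.
Haversine: a = sin²(Δφ/2) + cos φ₁ cos φ₂ sin²(Δλ/2) = 0.0301 + (0.5059)(0.1807)(0.9552) = 0.11741.
Central angle c = 2·arcsin(√a) = 0.69948 rad.
So the angular separation is 40.1°.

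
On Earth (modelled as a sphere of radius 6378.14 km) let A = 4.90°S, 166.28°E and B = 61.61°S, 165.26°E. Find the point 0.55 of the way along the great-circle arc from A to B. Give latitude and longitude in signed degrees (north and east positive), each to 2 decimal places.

-36.09°, 165.91°

The central angle between A and B is δ = 0.9899 rad.
With f = 0.55, the slerp weights are sin((1−f)δ)/sin δ = 0.5154 and sin(fδ)/sin δ = 0.6196.
Weighted sum of the unit vectors: (0.5154)·(-0.9679,0.2363,-0.0854) + (0.6196)·(-0.4598,0.1210,-0.8797) = (-0.7838, 0.1967, -0.5891).
Converting back: φ = atan2(z, √(x²+y²)) = -36.09°, λ = atan2(y, x) = 165.91°.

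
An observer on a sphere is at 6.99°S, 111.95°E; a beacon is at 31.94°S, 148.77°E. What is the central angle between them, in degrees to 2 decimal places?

Let φ₁ = -0.1220 rad, φ₂ = -0.5575 rad, and Δλ = 0.6426 rad.
cos c = sin φ₁ sin φ₂ + cos φ₁ cos φ₂ cos Δλ = (-0.1217)(-0.5290) + (0.9926)(0.8486)(0.8005) = 0.73866,
so c = arccos(0.73866) = 0.73972 rad.
So the angular separation is 42.38°.

42.38°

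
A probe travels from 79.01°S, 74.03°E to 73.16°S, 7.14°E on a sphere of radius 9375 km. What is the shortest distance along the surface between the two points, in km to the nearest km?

2619 km

With latitudes φ₁ = -79.010°, φ₂ = -73.160° and longitude difference Δλ = -66.890°:
cos c = sin φ₁ sin φ₂ + cos φ₁ cos φ₂ cos Δλ = (-0.9817)(-0.9571) + (0.1906)(0.2897)(0.3925) = 0.96124,
so c = arccos(0.96124) = 0.27933 rad.
Distance = R·c = 9375 × 0.2793 ≈ 2619 km.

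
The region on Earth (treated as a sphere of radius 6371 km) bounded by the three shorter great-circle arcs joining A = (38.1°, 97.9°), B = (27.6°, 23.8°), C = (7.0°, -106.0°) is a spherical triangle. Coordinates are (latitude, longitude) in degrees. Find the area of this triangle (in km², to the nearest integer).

88998112 km²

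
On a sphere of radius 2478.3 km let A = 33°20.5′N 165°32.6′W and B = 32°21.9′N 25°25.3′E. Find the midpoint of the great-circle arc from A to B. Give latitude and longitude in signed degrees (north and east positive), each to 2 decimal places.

Central angle δ = 1.9807 rad. Interpolating on the sphere with fraction f = 0.5:
P = [sin((1−f)δ)·A + sin(fδ)·B] / sin δ = 0.9118·A + 0.9118·B in Cartesian coordinates,
giving P = (-0.0420, 0.1404, 0.9892), i.e. latitude 81.57°, longitude 106.66°.

81.57°, 106.66°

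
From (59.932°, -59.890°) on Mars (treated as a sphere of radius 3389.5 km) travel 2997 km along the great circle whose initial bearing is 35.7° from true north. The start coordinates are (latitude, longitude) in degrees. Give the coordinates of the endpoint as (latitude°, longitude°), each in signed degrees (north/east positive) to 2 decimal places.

Angular distance δ = d/R = 2997/3389.5 = 0.88420 rad; initial bearing θ = 0.6231 rad.
sin φ₂ = sin φ₁ cos δ + cos φ₁ sin δ cos θ = (0.8654)(0.6339) + (0.5010)(0.7734)(0.8121) = 0.8633, so φ₂ = 59.69°.
Δλ = atan2(sin θ sin δ cos φ₁, cos δ − sin φ₁ sin φ₂) = atan2(0.2261, -0.1132) = 116.595°.
λ₂ = -59.890° + 116.595° = 56.70°.

59.69°, 56.70°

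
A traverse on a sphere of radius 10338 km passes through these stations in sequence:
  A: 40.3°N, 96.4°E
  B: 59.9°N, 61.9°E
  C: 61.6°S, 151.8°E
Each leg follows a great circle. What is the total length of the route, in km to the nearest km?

Leg A→B: central angle 0.5058 rad, distance 5228.9 km.
Leg B→C: central angle 2.4351 rad, distance 25173.6 km.
Total: 5228.9 + 25173.6 ≈ 30403 km.

30403 km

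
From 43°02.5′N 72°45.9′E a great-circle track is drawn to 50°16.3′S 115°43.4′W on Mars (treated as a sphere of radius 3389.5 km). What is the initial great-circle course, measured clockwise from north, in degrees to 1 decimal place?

144.2°

With φ₁ = 0.7512, φ₂ = -0.8774, Δλ = 2.9934 rad, the forward-azimuth formula gives
θ = atan2( sin Δλ cos φ₂ , cos φ₁ sin φ₂ − sin φ₁ cos φ₂ cos Δλ ) = atan2(0.0943, -0.1306) = 144.16°.
So the initial bearing is 144.2°.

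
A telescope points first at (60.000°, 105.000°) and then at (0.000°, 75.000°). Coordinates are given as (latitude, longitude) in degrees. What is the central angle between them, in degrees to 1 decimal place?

In radians: φ₁ = 1.0472, φ₂ = 0.0000, Δλ = -30.000° = -0.5236 rad.
Haversine: a = sin²(Δφ/2) + cos φ₁ cos φ₂ sin²(Δλ/2) = 0.2500 + (0.5000)(1.0000)(0.0670) = 0.28349.
Central angle c = 2·arcsin(√a) = 1.12296 rad.
So the angular separation is 64.3°.

64.3°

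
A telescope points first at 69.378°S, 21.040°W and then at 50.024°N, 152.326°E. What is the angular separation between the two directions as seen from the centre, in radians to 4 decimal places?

With latitudes φ₁ = -69.378°, φ₂ = 50.024° and longitude difference Δλ = 173.366°:
Haversine: a = sin²(Δφ/2) + cos φ₁ cos φ₂ sin²(Δλ/2) = 0.7455 + (0.3522)(0.6425)(0.9967) = 0.97099.
Central angle c = 2·arcsin(√a) = 2.79926 rad.
So the angular separation is 2.7993 rad.

2.7993 rad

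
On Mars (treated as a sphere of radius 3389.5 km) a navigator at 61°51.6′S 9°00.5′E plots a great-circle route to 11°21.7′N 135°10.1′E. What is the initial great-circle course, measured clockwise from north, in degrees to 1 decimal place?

Δλ = 126.160° = 2.2019 rad.
y = sin Δλ · cos φ₂ = (0.8074)(0.9804) = 0.7916
x = cos φ₁ sin φ₂ − sin φ₁ cos φ₂ cos Δλ = (0.4716)(0.1970) − (-0.8818)(0.9804)(-0.5900) = -0.4172
θ = atan2(y, x) = 117.79°, so the bearing is 117.8°.

117.8°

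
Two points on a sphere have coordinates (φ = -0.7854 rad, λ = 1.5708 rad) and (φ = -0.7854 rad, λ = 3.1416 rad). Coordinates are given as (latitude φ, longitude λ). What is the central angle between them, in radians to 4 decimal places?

In radians: φ₁ = -0.7854, φ₂ = -0.7854, Δλ = 90.000° = 1.5708 rad.
Haversine: a = sin²(Δφ/2) + cos φ₁ cos φ₂ sin²(Δλ/2) = 0.0000 + (0.7071)(0.7071)(0.5000) = 0.25000.
Central angle c = 2·arcsin(√a) = 1.04720 rad.
So the angular separation is 1.0472 rad.

1.0472 rad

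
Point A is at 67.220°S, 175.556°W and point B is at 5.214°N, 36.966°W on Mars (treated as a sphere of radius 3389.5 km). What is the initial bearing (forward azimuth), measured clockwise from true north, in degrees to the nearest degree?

135°

With φ₁ = -1.1732, φ₂ = 0.0910, Δλ = 2.4189 rad, the forward-azimuth formula gives
θ = atan2( sin Δλ cos φ₂ , cos φ₁ sin φ₂ − sin φ₁ cos φ₂ cos Δλ ) = atan2(0.6587, -0.6534) = 134.77°.
So the initial bearing is 135°.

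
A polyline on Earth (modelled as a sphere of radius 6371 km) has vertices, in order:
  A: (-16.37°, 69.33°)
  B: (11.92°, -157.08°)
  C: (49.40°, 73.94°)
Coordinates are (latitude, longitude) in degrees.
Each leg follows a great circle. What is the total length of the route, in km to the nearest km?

Leg A→B: central angle 2.3539 rad, distance 14996.8 km.
Leg B→C: central angle 1.8170 rad, distance 11576.1 km.
Total: 14996.8 + 11576.1 ≈ 26573 km.

26573 km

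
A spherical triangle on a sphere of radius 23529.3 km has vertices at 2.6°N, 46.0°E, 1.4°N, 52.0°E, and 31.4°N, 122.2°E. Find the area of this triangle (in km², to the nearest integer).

30964099 km²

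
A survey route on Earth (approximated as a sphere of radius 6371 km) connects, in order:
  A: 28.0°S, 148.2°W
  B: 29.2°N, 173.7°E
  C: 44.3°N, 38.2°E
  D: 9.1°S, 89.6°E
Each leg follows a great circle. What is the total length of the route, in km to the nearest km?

26080 km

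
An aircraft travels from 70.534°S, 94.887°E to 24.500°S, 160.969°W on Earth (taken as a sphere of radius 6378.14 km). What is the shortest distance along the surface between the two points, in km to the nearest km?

7962 km

With latitudes φ₁ = -70.534°, φ₂ = -24.500° and longitude difference Δλ = 104.144°:
cos c = sin φ₁ sin φ₂ + cos φ₁ cos φ₂ cos Δλ = (-0.9428)(-0.4147) + (0.3332)(0.9100)(-0.2444) = 0.31689,
so c = arccos(0.31689) = 1.24835 rad.
Distance = R·c = 6378.14 × 1.2483 ≈ 7962 km.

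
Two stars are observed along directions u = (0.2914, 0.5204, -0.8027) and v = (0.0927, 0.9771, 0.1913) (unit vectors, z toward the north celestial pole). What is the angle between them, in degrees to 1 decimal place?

u·v = 0.3819; |u| = 1.0000, |v| = 1.0000.
cos θ = (u·v)/(|u||v|) = 0.3819, so θ = 67.5°.

67.5°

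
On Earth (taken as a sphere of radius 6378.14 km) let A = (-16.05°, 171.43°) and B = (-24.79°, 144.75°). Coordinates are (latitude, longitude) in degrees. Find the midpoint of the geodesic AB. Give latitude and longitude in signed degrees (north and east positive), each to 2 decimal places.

The central angle between A and B is δ = 0.4613 rad.
With f = 0.5, the slerp weights are sin((1−f)δ)/sin δ = 0.5136 and sin(fδ)/sin δ = 0.5136.
Weighted sum of the unit vectors: (0.5136)·(-0.9503,0.1432,-0.2765) + (0.5136)·(-0.7414,0.5240,-0.4193) = (-0.8688, 0.3427, -0.3573).
Converting back: φ = atan2(z, √(x²+y²)) = -20.94°, λ = atan2(y, x) = 158.48°.

-20.94°, 158.48°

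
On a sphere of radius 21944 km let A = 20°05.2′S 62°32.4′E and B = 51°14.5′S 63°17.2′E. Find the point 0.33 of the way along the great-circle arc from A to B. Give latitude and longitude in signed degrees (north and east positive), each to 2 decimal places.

The central angle between A and B is δ = 0.5439 rad.
With f = 0.33, the slerp weights are sin((1−f)δ)/sin δ = 0.6887 and sin(fδ)/sin δ = 0.3450.
Weighted sum of the unit vectors: (0.6887)·(0.4331,0.8334,-0.3434) + (0.3450)·(0.2814,0.5592,-0.7798) = (0.3954, 0.7669, -0.5056).
Converting back: φ = atan2(z, √(x²+y²)) = -30.37°, λ = atan2(y, x) = 62.73°.

-30.37°, 62.73°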